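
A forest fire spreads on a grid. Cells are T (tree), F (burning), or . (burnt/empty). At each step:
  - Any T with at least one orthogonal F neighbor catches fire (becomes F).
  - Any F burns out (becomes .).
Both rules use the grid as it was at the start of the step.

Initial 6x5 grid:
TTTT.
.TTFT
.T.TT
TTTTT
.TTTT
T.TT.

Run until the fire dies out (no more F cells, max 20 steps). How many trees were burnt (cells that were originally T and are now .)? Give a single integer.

Answer: 21

Derivation:
Step 1: +4 fires, +1 burnt (F count now 4)
Step 2: +4 fires, +4 burnt (F count now 4)
Step 3: +5 fires, +4 burnt (F count now 5)
Step 4: +5 fires, +5 burnt (F count now 5)
Step 5: +3 fires, +5 burnt (F count now 3)
Step 6: +0 fires, +3 burnt (F count now 0)
Fire out after step 6
Initially T: 22, now '.': 29
Total burnt (originally-T cells now '.'): 21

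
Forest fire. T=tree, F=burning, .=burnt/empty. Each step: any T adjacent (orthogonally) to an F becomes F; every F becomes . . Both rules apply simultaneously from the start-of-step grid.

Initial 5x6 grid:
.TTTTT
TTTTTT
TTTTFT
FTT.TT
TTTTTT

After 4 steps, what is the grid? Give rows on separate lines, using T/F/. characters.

Step 1: 7 trees catch fire, 2 burn out
  .TTTTT
  TTTTFT
  FTTF.F
  .FT.FT
  FTTTTT
Step 2: 10 trees catch fire, 7 burn out
  .TTTFT
  FTTF.F
  .FF...
  ..F..F
  .FTTFT
Step 3: 7 trees catch fire, 10 burn out
  .TTF.F
  .FF...
  ......
  ......
  ..FF.F
Step 4: 2 trees catch fire, 7 burn out
  .FF...
  ......
  ......
  ......
  ......

.FF...
......
......
......
......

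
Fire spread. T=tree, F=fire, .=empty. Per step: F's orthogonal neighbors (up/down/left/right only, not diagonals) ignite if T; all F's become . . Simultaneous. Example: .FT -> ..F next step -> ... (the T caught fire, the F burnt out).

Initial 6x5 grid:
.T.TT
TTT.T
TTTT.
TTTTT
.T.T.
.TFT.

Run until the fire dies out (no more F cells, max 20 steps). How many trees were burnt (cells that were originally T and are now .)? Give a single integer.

Answer: 17

Derivation:
Step 1: +2 fires, +1 burnt (F count now 2)
Step 2: +2 fires, +2 burnt (F count now 2)
Step 3: +2 fires, +2 burnt (F count now 2)
Step 4: +5 fires, +2 burnt (F count now 5)
Step 5: +3 fires, +5 burnt (F count now 3)
Step 6: +3 fires, +3 burnt (F count now 3)
Step 7: +0 fires, +3 burnt (F count now 0)
Fire out after step 7
Initially T: 20, now '.': 27
Total burnt (originally-T cells now '.'): 17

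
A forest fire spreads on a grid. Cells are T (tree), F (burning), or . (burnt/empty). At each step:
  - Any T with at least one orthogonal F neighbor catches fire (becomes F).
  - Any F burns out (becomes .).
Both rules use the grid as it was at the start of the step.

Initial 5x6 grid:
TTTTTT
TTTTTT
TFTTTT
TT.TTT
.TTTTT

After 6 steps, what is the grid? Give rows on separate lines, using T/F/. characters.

Step 1: 4 trees catch fire, 1 burn out
  TTTTTT
  TFTTTT
  F.FTTT
  TF.TTT
  .TTTTT
Step 2: 6 trees catch fire, 4 burn out
  TFTTTT
  F.FTTT
  ...FTT
  F..TTT
  .FTTTT
Step 3: 6 trees catch fire, 6 burn out
  F.FTTT
  ...FTT
  ....FT
  ...FTT
  ..FTTT
Step 4: 5 trees catch fire, 6 burn out
  ...FTT
  ....FT
  .....F
  ....FT
  ...FTT
Step 5: 4 trees catch fire, 5 burn out
  ....FT
  .....F
  ......
  .....F
  ....FT
Step 6: 2 trees catch fire, 4 burn out
  .....F
  ......
  ......
  ......
  .....F

.....F
......
......
......
.....F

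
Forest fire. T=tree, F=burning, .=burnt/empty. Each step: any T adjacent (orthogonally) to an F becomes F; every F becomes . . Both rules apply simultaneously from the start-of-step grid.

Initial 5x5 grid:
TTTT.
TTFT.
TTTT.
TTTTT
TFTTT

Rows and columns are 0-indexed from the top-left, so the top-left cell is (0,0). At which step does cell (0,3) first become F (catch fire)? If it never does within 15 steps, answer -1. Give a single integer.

Step 1: cell (0,3)='T' (+7 fires, +2 burnt)
Step 2: cell (0,3)='F' (+8 fires, +7 burnt)
  -> target ignites at step 2
Step 3: cell (0,3)='.' (+4 fires, +8 burnt)
Step 4: cell (0,3)='.' (+1 fires, +4 burnt)
Step 5: cell (0,3)='.' (+0 fires, +1 burnt)
  fire out at step 5

2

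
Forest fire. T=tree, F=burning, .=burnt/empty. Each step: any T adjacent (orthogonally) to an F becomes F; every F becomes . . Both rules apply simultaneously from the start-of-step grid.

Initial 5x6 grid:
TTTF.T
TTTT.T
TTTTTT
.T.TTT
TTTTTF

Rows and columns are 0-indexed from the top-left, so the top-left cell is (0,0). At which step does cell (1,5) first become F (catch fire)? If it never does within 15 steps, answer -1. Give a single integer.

Step 1: cell (1,5)='T' (+4 fires, +2 burnt)
Step 2: cell (1,5)='T' (+6 fires, +4 burnt)
Step 3: cell (1,5)='F' (+7 fires, +6 burnt)
  -> target ignites at step 3
Step 4: cell (1,5)='.' (+4 fires, +7 burnt)
Step 5: cell (1,5)='.' (+3 fires, +4 burnt)
Step 6: cell (1,5)='.' (+0 fires, +3 burnt)
  fire out at step 6

3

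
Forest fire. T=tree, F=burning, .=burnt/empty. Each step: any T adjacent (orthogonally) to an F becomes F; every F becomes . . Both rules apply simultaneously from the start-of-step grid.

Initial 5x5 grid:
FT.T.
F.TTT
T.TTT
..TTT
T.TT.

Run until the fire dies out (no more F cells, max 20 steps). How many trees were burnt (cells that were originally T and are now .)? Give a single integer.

Answer: 2

Derivation:
Step 1: +2 fires, +2 burnt (F count now 2)
Step 2: +0 fires, +2 burnt (F count now 0)
Fire out after step 2
Initially T: 15, now '.': 12
Total burnt (originally-T cells now '.'): 2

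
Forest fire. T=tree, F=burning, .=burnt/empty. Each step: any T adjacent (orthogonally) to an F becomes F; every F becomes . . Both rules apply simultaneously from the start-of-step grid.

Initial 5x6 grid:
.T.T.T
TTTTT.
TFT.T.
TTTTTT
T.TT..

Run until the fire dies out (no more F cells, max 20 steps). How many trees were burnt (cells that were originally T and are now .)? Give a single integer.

Answer: 19

Derivation:
Step 1: +4 fires, +1 burnt (F count now 4)
Step 2: +5 fires, +4 burnt (F count now 5)
Step 3: +4 fires, +5 burnt (F count now 4)
Step 4: +4 fires, +4 burnt (F count now 4)
Step 5: +2 fires, +4 burnt (F count now 2)
Step 6: +0 fires, +2 burnt (F count now 0)
Fire out after step 6
Initially T: 20, now '.': 29
Total burnt (originally-T cells now '.'): 19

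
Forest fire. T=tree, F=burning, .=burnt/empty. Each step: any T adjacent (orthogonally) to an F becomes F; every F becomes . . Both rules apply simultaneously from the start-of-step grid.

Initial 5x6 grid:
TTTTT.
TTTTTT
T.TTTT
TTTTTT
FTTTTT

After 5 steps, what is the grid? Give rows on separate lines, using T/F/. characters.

Step 1: 2 trees catch fire, 1 burn out
  TTTTT.
  TTTTTT
  T.TTTT
  FTTTTT
  .FTTTT
Step 2: 3 trees catch fire, 2 burn out
  TTTTT.
  TTTTTT
  F.TTTT
  .FTTTT
  ..FTTT
Step 3: 3 trees catch fire, 3 burn out
  TTTTT.
  FTTTTT
  ..TTTT
  ..FTTT
  ...FTT
Step 4: 5 trees catch fire, 3 burn out
  FTTTT.
  .FTTTT
  ..FTTT
  ...FTT
  ....FT
Step 5: 5 trees catch fire, 5 burn out
  .FTTT.
  ..FTTT
  ...FTT
  ....FT
  .....F

.FTTT.
..FTTT
...FTT
....FT
.....F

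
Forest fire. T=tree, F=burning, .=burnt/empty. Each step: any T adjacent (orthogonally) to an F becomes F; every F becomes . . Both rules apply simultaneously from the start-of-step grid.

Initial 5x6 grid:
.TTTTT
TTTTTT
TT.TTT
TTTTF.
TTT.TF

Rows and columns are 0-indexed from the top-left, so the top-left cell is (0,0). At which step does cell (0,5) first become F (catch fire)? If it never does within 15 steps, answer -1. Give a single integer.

Step 1: cell (0,5)='T' (+3 fires, +2 burnt)
Step 2: cell (0,5)='T' (+4 fires, +3 burnt)
Step 3: cell (0,5)='T' (+5 fires, +4 burnt)
Step 4: cell (0,5)='F' (+6 fires, +5 burnt)
  -> target ignites at step 4
Step 5: cell (0,5)='.' (+4 fires, +6 burnt)
Step 6: cell (0,5)='.' (+2 fires, +4 burnt)
Step 7: cell (0,5)='.' (+0 fires, +2 burnt)
  fire out at step 7

4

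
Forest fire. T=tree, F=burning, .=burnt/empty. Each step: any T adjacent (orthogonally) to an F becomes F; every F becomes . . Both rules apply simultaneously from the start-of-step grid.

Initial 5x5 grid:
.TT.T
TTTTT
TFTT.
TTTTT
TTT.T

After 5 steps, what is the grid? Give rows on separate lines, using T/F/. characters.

Step 1: 4 trees catch fire, 1 burn out
  .TT.T
  TFTTT
  F.FT.
  TFTTT
  TTT.T
Step 2: 7 trees catch fire, 4 burn out
  .FT.T
  F.FTT
  ...F.
  F.FTT
  TFT.T
Step 3: 5 trees catch fire, 7 burn out
  ..F.T
  ...FT
  .....
  ...FT
  F.F.T
Step 4: 2 trees catch fire, 5 burn out
  ....T
  ....F
  .....
  ....F
  ....T
Step 5: 2 trees catch fire, 2 burn out
  ....F
  .....
  .....
  .....
  ....F

....F
.....
.....
.....
....F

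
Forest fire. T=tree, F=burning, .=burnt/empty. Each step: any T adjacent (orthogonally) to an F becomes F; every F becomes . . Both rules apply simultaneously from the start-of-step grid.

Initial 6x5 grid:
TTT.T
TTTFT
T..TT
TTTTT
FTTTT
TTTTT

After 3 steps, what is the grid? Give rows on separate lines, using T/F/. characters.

Step 1: 6 trees catch fire, 2 burn out
  TTT.T
  TTF.F
  T..FT
  FTTTT
  .FTTT
  FTTTT
Step 2: 9 trees catch fire, 6 burn out
  TTF.F
  TF...
  F...F
  .FTFT
  ..FTT
  .FTTT
Step 3: 6 trees catch fire, 9 burn out
  TF...
  F....
  .....
  ..F.F
  ...FT
  ..FTT

TF...
F....
.....
..F.F
...FT
..FTT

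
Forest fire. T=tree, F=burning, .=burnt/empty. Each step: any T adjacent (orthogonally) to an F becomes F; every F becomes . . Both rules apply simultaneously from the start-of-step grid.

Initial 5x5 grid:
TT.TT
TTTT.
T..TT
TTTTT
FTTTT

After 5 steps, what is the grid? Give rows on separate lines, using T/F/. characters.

Step 1: 2 trees catch fire, 1 burn out
  TT.TT
  TTTT.
  T..TT
  FTTTT
  .FTTT
Step 2: 3 trees catch fire, 2 burn out
  TT.TT
  TTTT.
  F..TT
  .FTTT
  ..FTT
Step 3: 3 trees catch fire, 3 burn out
  TT.TT
  FTTT.
  ...TT
  ..FTT
  ...FT
Step 4: 4 trees catch fire, 3 burn out
  FT.TT
  .FTT.
  ...TT
  ...FT
  ....F
Step 5: 4 trees catch fire, 4 burn out
  .F.TT
  ..FT.
  ...FT
  ....F
  .....

.F.TT
..FT.
...FT
....F
.....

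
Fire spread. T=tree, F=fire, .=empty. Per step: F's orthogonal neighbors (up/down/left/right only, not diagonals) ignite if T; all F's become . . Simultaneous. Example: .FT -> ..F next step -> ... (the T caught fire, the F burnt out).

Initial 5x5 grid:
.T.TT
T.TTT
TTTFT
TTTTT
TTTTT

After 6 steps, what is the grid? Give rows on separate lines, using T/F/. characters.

Step 1: 4 trees catch fire, 1 burn out
  .T.TT
  T.TFT
  TTF.F
  TTTFT
  TTTTT
Step 2: 7 trees catch fire, 4 burn out
  .T.FT
  T.F.F
  TF...
  TTF.F
  TTTFT
Step 3: 5 trees catch fire, 7 burn out
  .T..F
  T....
  F....
  TF...
  TTF.F
Step 4: 3 trees catch fire, 5 burn out
  .T...
  F....
  .....
  F....
  TF...
Step 5: 1 trees catch fire, 3 burn out
  .T...
  .....
  .....
  .....
  F....
Step 6: 0 trees catch fire, 1 burn out
  .T...
  .....
  .....
  .....
  .....

.T...
.....
.....
.....
.....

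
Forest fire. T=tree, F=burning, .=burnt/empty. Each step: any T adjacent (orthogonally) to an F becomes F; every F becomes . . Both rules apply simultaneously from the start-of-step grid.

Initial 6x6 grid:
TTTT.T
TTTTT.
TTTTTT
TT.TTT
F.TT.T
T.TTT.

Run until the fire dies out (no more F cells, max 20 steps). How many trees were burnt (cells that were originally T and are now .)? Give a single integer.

Step 1: +2 fires, +1 burnt (F count now 2)
Step 2: +2 fires, +2 burnt (F count now 2)
Step 3: +2 fires, +2 burnt (F count now 2)
Step 4: +3 fires, +2 burnt (F count now 3)
Step 5: +3 fires, +3 burnt (F count now 3)
Step 6: +4 fires, +3 burnt (F count now 4)
Step 7: +5 fires, +4 burnt (F count now 5)
Step 8: +3 fires, +5 burnt (F count now 3)
Step 9: +3 fires, +3 burnt (F count now 3)
Step 10: +0 fires, +3 burnt (F count now 0)
Fire out after step 10
Initially T: 28, now '.': 35
Total burnt (originally-T cells now '.'): 27

Answer: 27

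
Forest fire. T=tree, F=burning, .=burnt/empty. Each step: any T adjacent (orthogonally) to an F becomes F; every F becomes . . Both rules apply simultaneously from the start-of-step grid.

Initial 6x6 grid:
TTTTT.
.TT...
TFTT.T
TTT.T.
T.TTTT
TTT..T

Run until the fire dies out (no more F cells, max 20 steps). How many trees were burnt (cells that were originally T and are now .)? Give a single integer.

Step 1: +4 fires, +1 burnt (F count now 4)
Step 2: +5 fires, +4 burnt (F count now 5)
Step 3: +4 fires, +5 burnt (F count now 4)
Step 4: +4 fires, +4 burnt (F count now 4)
Step 5: +3 fires, +4 burnt (F count now 3)
Step 6: +2 fires, +3 burnt (F count now 2)
Step 7: +1 fires, +2 burnt (F count now 1)
Step 8: +0 fires, +1 burnt (F count now 0)
Fire out after step 8
Initially T: 24, now '.': 35
Total burnt (originally-T cells now '.'): 23

Answer: 23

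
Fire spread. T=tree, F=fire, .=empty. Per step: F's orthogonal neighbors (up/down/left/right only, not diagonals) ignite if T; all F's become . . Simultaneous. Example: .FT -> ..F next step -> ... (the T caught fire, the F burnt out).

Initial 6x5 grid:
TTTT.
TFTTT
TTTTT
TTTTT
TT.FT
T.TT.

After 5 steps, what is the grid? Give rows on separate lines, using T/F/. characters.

Step 1: 7 trees catch fire, 2 burn out
  TFTT.
  F.FTT
  TFTTT
  TTTFT
  TT..F
  T.TF.
Step 2: 10 trees catch fire, 7 burn out
  F.FT.
  ...FT
  F.FFT
  TFF.F
  TT...
  T.F..
Step 3: 5 trees catch fire, 10 burn out
  ...F.
  ....F
  ....F
  F....
  TF...
  T....
Step 4: 1 trees catch fire, 5 burn out
  .....
  .....
  .....
  .....
  F....
  T....
Step 5: 1 trees catch fire, 1 burn out
  .....
  .....
  .....
  .....
  .....
  F....

.....
.....
.....
.....
.....
F....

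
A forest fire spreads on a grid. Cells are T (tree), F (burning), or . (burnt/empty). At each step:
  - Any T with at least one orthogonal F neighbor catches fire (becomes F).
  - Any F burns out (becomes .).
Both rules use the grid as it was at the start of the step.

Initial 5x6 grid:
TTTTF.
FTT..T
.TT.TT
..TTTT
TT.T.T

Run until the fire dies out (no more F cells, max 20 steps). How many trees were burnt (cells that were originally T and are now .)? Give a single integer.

Answer: 17

Derivation:
Step 1: +3 fires, +2 burnt (F count now 3)
Step 2: +4 fires, +3 burnt (F count now 4)
Step 3: +1 fires, +4 burnt (F count now 1)
Step 4: +1 fires, +1 burnt (F count now 1)
Step 5: +1 fires, +1 burnt (F count now 1)
Step 6: +2 fires, +1 burnt (F count now 2)
Step 7: +2 fires, +2 burnt (F count now 2)
Step 8: +2 fires, +2 burnt (F count now 2)
Step 9: +1 fires, +2 burnt (F count now 1)
Step 10: +0 fires, +1 burnt (F count now 0)
Fire out after step 10
Initially T: 19, now '.': 28
Total burnt (originally-T cells now '.'): 17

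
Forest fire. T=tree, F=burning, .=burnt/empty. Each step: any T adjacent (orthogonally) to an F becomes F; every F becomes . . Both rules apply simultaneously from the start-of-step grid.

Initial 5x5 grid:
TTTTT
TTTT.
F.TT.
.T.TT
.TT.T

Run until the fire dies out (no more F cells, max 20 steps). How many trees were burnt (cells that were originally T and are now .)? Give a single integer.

Answer: 14

Derivation:
Step 1: +1 fires, +1 burnt (F count now 1)
Step 2: +2 fires, +1 burnt (F count now 2)
Step 3: +2 fires, +2 burnt (F count now 2)
Step 4: +3 fires, +2 burnt (F count now 3)
Step 5: +2 fires, +3 burnt (F count now 2)
Step 6: +2 fires, +2 burnt (F count now 2)
Step 7: +1 fires, +2 burnt (F count now 1)
Step 8: +1 fires, +1 burnt (F count now 1)
Step 9: +0 fires, +1 burnt (F count now 0)
Fire out after step 9
Initially T: 17, now '.': 22
Total burnt (originally-T cells now '.'): 14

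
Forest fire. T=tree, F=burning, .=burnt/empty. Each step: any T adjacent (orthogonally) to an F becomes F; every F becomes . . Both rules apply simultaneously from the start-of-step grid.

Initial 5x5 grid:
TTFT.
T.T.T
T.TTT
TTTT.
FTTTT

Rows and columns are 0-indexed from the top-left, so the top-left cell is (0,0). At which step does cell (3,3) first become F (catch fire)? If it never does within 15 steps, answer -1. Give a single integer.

Step 1: cell (3,3)='T' (+5 fires, +2 burnt)
Step 2: cell (3,3)='T' (+5 fires, +5 burnt)
Step 3: cell (3,3)='T' (+4 fires, +5 burnt)
Step 4: cell (3,3)='F' (+3 fires, +4 burnt)
  -> target ignites at step 4
Step 5: cell (3,3)='.' (+1 fires, +3 burnt)
Step 6: cell (3,3)='.' (+0 fires, +1 burnt)
  fire out at step 6

4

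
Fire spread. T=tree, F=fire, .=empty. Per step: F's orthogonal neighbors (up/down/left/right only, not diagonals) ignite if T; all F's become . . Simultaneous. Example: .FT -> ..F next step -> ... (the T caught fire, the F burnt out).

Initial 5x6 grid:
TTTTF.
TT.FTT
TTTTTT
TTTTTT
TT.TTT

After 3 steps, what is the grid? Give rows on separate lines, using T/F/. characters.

Step 1: 3 trees catch fire, 2 burn out
  TTTF..
  TT..FT
  TTTFTT
  TTTTTT
  TT.TTT
Step 2: 5 trees catch fire, 3 burn out
  TTF...
  TT...F
  TTF.FT
  TTTFTT
  TT.TTT
Step 3: 6 trees catch fire, 5 burn out
  TF....
  TT....
  TF...F
  TTF.FT
  TT.FTT

TF....
TT....
TF...F
TTF.FT
TT.FTT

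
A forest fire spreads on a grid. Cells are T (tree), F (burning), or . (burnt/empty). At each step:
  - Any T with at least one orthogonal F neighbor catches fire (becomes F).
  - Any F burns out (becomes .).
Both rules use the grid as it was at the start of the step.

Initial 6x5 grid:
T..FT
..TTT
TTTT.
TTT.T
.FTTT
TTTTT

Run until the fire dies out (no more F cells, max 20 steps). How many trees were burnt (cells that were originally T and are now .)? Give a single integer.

Step 1: +5 fires, +2 burnt (F count now 5)
Step 2: +9 fires, +5 burnt (F count now 9)
Step 3: +4 fires, +9 burnt (F count now 4)
Step 4: +2 fires, +4 burnt (F count now 2)
Step 5: +0 fires, +2 burnt (F count now 0)
Fire out after step 5
Initially T: 21, now '.': 29
Total burnt (originally-T cells now '.'): 20

Answer: 20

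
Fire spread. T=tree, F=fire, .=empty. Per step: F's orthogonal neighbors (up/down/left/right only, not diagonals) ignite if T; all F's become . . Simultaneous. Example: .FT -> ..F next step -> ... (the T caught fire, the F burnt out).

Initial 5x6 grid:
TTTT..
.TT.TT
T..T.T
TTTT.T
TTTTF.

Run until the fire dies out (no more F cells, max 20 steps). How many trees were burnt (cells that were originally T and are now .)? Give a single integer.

Step 1: +1 fires, +1 burnt (F count now 1)
Step 2: +2 fires, +1 burnt (F count now 2)
Step 3: +3 fires, +2 burnt (F count now 3)
Step 4: +2 fires, +3 burnt (F count now 2)
Step 5: +1 fires, +2 burnt (F count now 1)
Step 6: +1 fires, +1 burnt (F count now 1)
Step 7: +0 fires, +1 burnt (F count now 0)
Fire out after step 7
Initially T: 20, now '.': 20
Total burnt (originally-T cells now '.'): 10

Answer: 10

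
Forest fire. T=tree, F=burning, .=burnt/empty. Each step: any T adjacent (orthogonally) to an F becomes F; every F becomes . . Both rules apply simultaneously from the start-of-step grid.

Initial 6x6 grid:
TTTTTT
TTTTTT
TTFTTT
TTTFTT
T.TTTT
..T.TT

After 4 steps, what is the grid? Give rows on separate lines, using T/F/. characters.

Step 1: 6 trees catch fire, 2 burn out
  TTTTTT
  TTFTTT
  TF.FTT
  TTF.FT
  T.TFTT
  ..T.TT
Step 2: 9 trees catch fire, 6 burn out
  TTFTTT
  TF.FTT
  F...FT
  TF...F
  T.F.FT
  ..T.TT
Step 3: 9 trees catch fire, 9 burn out
  TF.FTT
  F...FT
  .....F
  F.....
  T....F
  ..F.FT
Step 4: 5 trees catch fire, 9 burn out
  F...FT
  .....F
  ......
  ......
  F.....
  .....F

F...FT
.....F
......
......
F.....
.....F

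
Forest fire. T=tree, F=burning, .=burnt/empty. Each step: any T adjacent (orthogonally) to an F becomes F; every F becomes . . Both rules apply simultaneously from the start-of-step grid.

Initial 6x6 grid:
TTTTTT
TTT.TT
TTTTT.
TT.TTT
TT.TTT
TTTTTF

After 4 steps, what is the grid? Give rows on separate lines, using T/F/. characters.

Step 1: 2 trees catch fire, 1 burn out
  TTTTTT
  TTT.TT
  TTTTT.
  TT.TTT
  TT.TTF
  TTTTF.
Step 2: 3 trees catch fire, 2 burn out
  TTTTTT
  TTT.TT
  TTTTT.
  TT.TTF
  TT.TF.
  TTTF..
Step 3: 3 trees catch fire, 3 burn out
  TTTTTT
  TTT.TT
  TTTTT.
  TT.TF.
  TT.F..
  TTF...
Step 4: 3 trees catch fire, 3 burn out
  TTTTTT
  TTT.TT
  TTTTF.
  TT.F..
  TT....
  TF....

TTTTTT
TTT.TT
TTTTF.
TT.F..
TT....
TF....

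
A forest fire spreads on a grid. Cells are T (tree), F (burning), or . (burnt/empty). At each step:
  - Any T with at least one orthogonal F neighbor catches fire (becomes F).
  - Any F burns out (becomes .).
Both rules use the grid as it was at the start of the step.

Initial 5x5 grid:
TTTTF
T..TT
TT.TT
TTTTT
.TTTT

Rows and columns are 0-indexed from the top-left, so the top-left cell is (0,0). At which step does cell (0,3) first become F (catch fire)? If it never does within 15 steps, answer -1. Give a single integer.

Step 1: cell (0,3)='F' (+2 fires, +1 burnt)
  -> target ignites at step 1
Step 2: cell (0,3)='.' (+3 fires, +2 burnt)
Step 3: cell (0,3)='.' (+3 fires, +3 burnt)
Step 4: cell (0,3)='.' (+3 fires, +3 burnt)
Step 5: cell (0,3)='.' (+3 fires, +3 burnt)
Step 6: cell (0,3)='.' (+3 fires, +3 burnt)
Step 7: cell (0,3)='.' (+3 fires, +3 burnt)
Step 8: cell (0,3)='.' (+0 fires, +3 burnt)
  fire out at step 8

1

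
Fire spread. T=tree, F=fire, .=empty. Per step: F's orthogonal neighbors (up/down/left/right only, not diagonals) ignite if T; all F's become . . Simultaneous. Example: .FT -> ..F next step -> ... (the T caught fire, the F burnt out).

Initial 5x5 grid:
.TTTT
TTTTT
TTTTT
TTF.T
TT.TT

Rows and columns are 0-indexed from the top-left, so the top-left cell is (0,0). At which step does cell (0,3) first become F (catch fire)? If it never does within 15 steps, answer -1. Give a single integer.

Step 1: cell (0,3)='T' (+2 fires, +1 burnt)
Step 2: cell (0,3)='T' (+5 fires, +2 burnt)
Step 3: cell (0,3)='T' (+6 fires, +5 burnt)
Step 4: cell (0,3)='F' (+5 fires, +6 burnt)
  -> target ignites at step 4
Step 5: cell (0,3)='.' (+2 fires, +5 burnt)
Step 6: cell (0,3)='.' (+1 fires, +2 burnt)
Step 7: cell (0,3)='.' (+0 fires, +1 burnt)
  fire out at step 7

4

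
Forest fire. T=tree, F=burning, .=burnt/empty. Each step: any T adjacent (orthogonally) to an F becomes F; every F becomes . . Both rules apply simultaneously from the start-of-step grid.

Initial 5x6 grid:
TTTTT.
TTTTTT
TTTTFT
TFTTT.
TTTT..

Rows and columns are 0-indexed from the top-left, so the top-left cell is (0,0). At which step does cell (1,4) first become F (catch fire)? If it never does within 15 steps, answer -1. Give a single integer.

Step 1: cell (1,4)='F' (+8 fires, +2 burnt)
  -> target ignites at step 1
Step 2: cell (1,4)='.' (+9 fires, +8 burnt)
Step 3: cell (1,4)='.' (+5 fires, +9 burnt)
Step 4: cell (1,4)='.' (+2 fires, +5 burnt)
Step 5: cell (1,4)='.' (+0 fires, +2 burnt)
  fire out at step 5

1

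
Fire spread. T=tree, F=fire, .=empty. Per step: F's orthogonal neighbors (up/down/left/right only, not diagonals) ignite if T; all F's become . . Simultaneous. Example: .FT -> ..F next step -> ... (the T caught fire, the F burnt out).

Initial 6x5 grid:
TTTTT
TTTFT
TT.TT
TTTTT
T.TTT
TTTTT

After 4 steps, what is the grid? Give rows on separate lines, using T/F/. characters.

Step 1: 4 trees catch fire, 1 burn out
  TTTFT
  TTF.F
  TT.FT
  TTTTT
  T.TTT
  TTTTT
Step 2: 5 trees catch fire, 4 burn out
  TTF.F
  TF...
  TT..F
  TTTFT
  T.TTT
  TTTTT
Step 3: 6 trees catch fire, 5 burn out
  TF...
  F....
  TF...
  TTF.F
  T.TFT
  TTTTT
Step 4: 6 trees catch fire, 6 burn out
  F....
  .....
  F....
  TF...
  T.F.F
  TTTFT

F....
.....
F....
TF...
T.F.F
TTTFT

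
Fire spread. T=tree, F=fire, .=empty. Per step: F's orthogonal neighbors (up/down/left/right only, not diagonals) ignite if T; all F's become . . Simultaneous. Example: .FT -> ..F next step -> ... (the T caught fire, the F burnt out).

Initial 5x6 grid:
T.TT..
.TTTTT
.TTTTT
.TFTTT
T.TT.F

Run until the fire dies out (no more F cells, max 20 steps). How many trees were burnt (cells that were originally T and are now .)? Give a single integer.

Step 1: +5 fires, +2 burnt (F count now 5)
Step 2: +6 fires, +5 burnt (F count now 6)
Step 3: +5 fires, +6 burnt (F count now 5)
Step 4: +2 fires, +5 burnt (F count now 2)
Step 5: +0 fires, +2 burnt (F count now 0)
Fire out after step 5
Initially T: 20, now '.': 28
Total burnt (originally-T cells now '.'): 18

Answer: 18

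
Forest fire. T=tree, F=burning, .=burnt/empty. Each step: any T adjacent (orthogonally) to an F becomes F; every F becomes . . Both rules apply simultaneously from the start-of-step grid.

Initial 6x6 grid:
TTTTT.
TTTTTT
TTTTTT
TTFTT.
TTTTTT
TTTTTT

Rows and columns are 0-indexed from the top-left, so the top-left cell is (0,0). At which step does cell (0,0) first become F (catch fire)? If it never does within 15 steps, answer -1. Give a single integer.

Step 1: cell (0,0)='T' (+4 fires, +1 burnt)
Step 2: cell (0,0)='T' (+8 fires, +4 burnt)
Step 3: cell (0,0)='T' (+9 fires, +8 burnt)
Step 4: cell (0,0)='T' (+8 fires, +9 burnt)
Step 5: cell (0,0)='F' (+4 fires, +8 burnt)
  -> target ignites at step 5
Step 6: cell (0,0)='.' (+0 fires, +4 burnt)
  fire out at step 6

5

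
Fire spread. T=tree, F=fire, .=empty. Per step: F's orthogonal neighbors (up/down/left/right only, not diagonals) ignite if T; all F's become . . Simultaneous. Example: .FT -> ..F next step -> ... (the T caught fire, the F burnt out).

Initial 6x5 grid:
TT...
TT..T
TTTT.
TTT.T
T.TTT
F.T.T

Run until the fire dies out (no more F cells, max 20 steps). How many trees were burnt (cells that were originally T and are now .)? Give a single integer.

Answer: 18

Derivation:
Step 1: +1 fires, +1 burnt (F count now 1)
Step 2: +1 fires, +1 burnt (F count now 1)
Step 3: +2 fires, +1 burnt (F count now 2)
Step 4: +3 fires, +2 burnt (F count now 3)
Step 5: +4 fires, +3 burnt (F count now 4)
Step 6: +4 fires, +4 burnt (F count now 4)
Step 7: +1 fires, +4 burnt (F count now 1)
Step 8: +2 fires, +1 burnt (F count now 2)
Step 9: +0 fires, +2 burnt (F count now 0)
Fire out after step 9
Initially T: 19, now '.': 29
Total burnt (originally-T cells now '.'): 18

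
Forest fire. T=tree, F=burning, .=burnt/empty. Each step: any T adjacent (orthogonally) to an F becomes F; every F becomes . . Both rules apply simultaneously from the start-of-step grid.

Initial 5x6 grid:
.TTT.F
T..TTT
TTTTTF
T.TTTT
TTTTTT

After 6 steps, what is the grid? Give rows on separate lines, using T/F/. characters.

Step 1: 3 trees catch fire, 2 burn out
  .TTT..
  T..TTF
  TTTTF.
  T.TTTF
  TTTTTT
Step 2: 4 trees catch fire, 3 burn out
  .TTT..
  T..TF.
  TTTF..
  T.TTF.
  TTTTTF
Step 3: 4 trees catch fire, 4 burn out
  .TTT..
  T..F..
  TTF...
  T.TF..
  TTTTF.
Step 4: 4 trees catch fire, 4 burn out
  .TTF..
  T.....
  TF....
  T.F...
  TTTF..
Step 5: 3 trees catch fire, 4 burn out
  .TF...
  T.....
  F.....
  T.....
  TTF...
Step 6: 4 trees catch fire, 3 burn out
  .F....
  F.....
  ......
  F.....
  TF....

.F....
F.....
......
F.....
TF....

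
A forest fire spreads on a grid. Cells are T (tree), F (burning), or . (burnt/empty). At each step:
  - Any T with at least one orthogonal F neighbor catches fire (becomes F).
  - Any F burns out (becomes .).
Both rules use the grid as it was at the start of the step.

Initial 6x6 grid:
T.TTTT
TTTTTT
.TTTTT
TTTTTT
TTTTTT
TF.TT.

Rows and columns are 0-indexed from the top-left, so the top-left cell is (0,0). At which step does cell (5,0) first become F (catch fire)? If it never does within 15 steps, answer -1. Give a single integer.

Step 1: cell (5,0)='F' (+2 fires, +1 burnt)
  -> target ignites at step 1
Step 2: cell (5,0)='.' (+3 fires, +2 burnt)
Step 3: cell (5,0)='.' (+4 fires, +3 burnt)
Step 4: cell (5,0)='.' (+5 fires, +4 burnt)
Step 5: cell (5,0)='.' (+6 fires, +5 burnt)
Step 6: cell (5,0)='.' (+5 fires, +6 burnt)
Step 7: cell (5,0)='.' (+3 fires, +5 burnt)
Step 8: cell (5,0)='.' (+2 fires, +3 burnt)
Step 9: cell (5,0)='.' (+1 fires, +2 burnt)
Step 10: cell (5,0)='.' (+0 fires, +1 burnt)
  fire out at step 10

1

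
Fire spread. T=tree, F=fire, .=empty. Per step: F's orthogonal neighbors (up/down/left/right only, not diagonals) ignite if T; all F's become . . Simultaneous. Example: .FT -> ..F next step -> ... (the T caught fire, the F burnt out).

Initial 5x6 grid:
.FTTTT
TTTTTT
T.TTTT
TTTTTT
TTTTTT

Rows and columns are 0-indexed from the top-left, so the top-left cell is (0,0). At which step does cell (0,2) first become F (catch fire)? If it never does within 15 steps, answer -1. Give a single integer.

Step 1: cell (0,2)='F' (+2 fires, +1 burnt)
  -> target ignites at step 1
Step 2: cell (0,2)='.' (+3 fires, +2 burnt)
Step 3: cell (0,2)='.' (+4 fires, +3 burnt)
Step 4: cell (0,2)='.' (+5 fires, +4 burnt)
Step 5: cell (0,2)='.' (+6 fires, +5 burnt)
Step 6: cell (0,2)='.' (+4 fires, +6 burnt)
Step 7: cell (0,2)='.' (+2 fires, +4 burnt)
Step 8: cell (0,2)='.' (+1 fires, +2 burnt)
Step 9: cell (0,2)='.' (+0 fires, +1 burnt)
  fire out at step 9

1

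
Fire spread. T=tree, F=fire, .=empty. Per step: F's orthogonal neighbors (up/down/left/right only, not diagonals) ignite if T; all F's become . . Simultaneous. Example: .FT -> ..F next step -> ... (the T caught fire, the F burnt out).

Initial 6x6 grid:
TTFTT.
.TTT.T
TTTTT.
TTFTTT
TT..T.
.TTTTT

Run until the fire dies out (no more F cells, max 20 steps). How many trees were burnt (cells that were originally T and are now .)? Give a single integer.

Answer: 25

Derivation:
Step 1: +6 fires, +2 burnt (F count now 6)
Step 2: +9 fires, +6 burnt (F count now 9)
Step 3: +6 fires, +9 burnt (F count now 6)
Step 4: +2 fires, +6 burnt (F count now 2)
Step 5: +2 fires, +2 burnt (F count now 2)
Step 6: +0 fires, +2 burnt (F count now 0)
Fire out after step 6
Initially T: 26, now '.': 35
Total burnt (originally-T cells now '.'): 25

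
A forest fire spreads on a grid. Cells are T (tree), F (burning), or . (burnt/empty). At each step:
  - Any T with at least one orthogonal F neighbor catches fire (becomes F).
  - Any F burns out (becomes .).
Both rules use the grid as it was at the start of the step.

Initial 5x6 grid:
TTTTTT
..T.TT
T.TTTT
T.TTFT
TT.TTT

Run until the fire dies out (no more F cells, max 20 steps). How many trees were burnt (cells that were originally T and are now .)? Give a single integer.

Answer: 19

Derivation:
Step 1: +4 fires, +1 burnt (F count now 4)
Step 2: +6 fires, +4 burnt (F count now 6)
Step 3: +3 fires, +6 burnt (F count now 3)
Step 4: +3 fires, +3 burnt (F count now 3)
Step 5: +1 fires, +3 burnt (F count now 1)
Step 6: +1 fires, +1 burnt (F count now 1)
Step 7: +1 fires, +1 burnt (F count now 1)
Step 8: +0 fires, +1 burnt (F count now 0)
Fire out after step 8
Initially T: 23, now '.': 26
Total burnt (originally-T cells now '.'): 19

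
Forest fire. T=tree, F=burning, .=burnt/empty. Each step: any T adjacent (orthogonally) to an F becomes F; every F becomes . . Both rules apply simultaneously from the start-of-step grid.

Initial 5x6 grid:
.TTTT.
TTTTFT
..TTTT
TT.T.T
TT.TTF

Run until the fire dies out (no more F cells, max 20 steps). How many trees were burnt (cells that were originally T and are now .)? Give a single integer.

Answer: 17

Derivation:
Step 1: +6 fires, +2 burnt (F count now 6)
Step 2: +5 fires, +6 burnt (F count now 5)
Step 3: +4 fires, +5 burnt (F count now 4)
Step 4: +2 fires, +4 burnt (F count now 2)
Step 5: +0 fires, +2 burnt (F count now 0)
Fire out after step 5
Initially T: 21, now '.': 26
Total burnt (originally-T cells now '.'): 17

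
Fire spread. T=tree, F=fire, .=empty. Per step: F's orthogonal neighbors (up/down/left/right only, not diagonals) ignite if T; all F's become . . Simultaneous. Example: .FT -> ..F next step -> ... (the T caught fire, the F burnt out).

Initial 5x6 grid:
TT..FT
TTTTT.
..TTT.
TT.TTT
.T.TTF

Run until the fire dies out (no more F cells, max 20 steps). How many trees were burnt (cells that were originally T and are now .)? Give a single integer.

Answer: 16

Derivation:
Step 1: +4 fires, +2 burnt (F count now 4)
Step 2: +4 fires, +4 burnt (F count now 4)
Step 3: +3 fires, +4 burnt (F count now 3)
Step 4: +2 fires, +3 burnt (F count now 2)
Step 5: +2 fires, +2 burnt (F count now 2)
Step 6: +1 fires, +2 burnt (F count now 1)
Step 7: +0 fires, +1 burnt (F count now 0)
Fire out after step 7
Initially T: 19, now '.': 27
Total burnt (originally-T cells now '.'): 16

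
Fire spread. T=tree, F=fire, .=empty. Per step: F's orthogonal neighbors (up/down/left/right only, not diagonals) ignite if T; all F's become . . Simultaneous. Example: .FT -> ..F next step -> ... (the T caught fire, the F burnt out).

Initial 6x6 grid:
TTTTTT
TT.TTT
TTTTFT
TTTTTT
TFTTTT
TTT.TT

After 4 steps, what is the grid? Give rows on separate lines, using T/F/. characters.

Step 1: 8 trees catch fire, 2 burn out
  TTTTTT
  TT.TFT
  TTTF.F
  TFTTFT
  F.FTTT
  TFT.TT
Step 2: 13 trees catch fire, 8 burn out
  TTTTFT
  TT.F.F
  TFF...
  F.FF.F
  ...FFT
  F.F.TT
Step 3: 6 trees catch fire, 13 burn out
  TTTF.F
  TF....
  F.....
  ......
  .....F
  ....FT
Step 4: 4 trees catch fire, 6 burn out
  TFF...
  F.....
  ......
  ......
  ......
  .....F

TFF...
F.....
......
......
......
.....F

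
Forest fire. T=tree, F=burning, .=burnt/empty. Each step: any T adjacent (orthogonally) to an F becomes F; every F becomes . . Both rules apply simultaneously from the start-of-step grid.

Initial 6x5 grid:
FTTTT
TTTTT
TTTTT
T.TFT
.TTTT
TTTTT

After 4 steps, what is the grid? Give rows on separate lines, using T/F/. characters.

Step 1: 6 trees catch fire, 2 burn out
  .FTTT
  FTTTT
  TTTFT
  T.F.F
  .TTFT
  TTTTT
Step 2: 9 trees catch fire, 6 burn out
  ..FTT
  .FTFT
  FTF.F
  T....
  .TF.F
  TTTFT
Step 3: 8 trees catch fire, 9 burn out
  ...FT
  ..F.F
  .F...
  F....
  .F...
  TTF.F
Step 4: 2 trees catch fire, 8 burn out
  ....F
  .....
  .....
  .....
  .....
  TF...

....F
.....
.....
.....
.....
TF...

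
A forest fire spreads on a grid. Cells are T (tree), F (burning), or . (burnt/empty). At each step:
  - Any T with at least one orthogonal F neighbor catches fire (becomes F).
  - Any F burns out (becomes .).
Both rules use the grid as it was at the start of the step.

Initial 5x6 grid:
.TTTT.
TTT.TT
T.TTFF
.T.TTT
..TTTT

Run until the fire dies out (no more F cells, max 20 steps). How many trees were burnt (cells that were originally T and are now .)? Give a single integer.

Answer: 19

Derivation:
Step 1: +5 fires, +2 burnt (F count now 5)
Step 2: +5 fires, +5 burnt (F count now 5)
Step 3: +3 fires, +5 burnt (F count now 3)
Step 4: +3 fires, +3 burnt (F count now 3)
Step 5: +2 fires, +3 burnt (F count now 2)
Step 6: +1 fires, +2 burnt (F count now 1)
Step 7: +0 fires, +1 burnt (F count now 0)
Fire out after step 7
Initially T: 20, now '.': 29
Total burnt (originally-T cells now '.'): 19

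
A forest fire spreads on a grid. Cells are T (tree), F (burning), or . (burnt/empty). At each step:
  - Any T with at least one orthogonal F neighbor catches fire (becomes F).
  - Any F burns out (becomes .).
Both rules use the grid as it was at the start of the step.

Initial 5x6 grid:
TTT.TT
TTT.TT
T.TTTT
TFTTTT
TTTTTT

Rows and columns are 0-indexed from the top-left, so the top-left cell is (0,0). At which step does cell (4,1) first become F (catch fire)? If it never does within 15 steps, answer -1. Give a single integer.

Step 1: cell (4,1)='F' (+3 fires, +1 burnt)
  -> target ignites at step 1
Step 2: cell (4,1)='.' (+5 fires, +3 burnt)
Step 3: cell (4,1)='.' (+5 fires, +5 burnt)
Step 4: cell (4,1)='.' (+6 fires, +5 burnt)
Step 5: cell (4,1)='.' (+4 fires, +6 burnt)
Step 6: cell (4,1)='.' (+2 fires, +4 burnt)
Step 7: cell (4,1)='.' (+1 fires, +2 burnt)
Step 8: cell (4,1)='.' (+0 fires, +1 burnt)
  fire out at step 8

1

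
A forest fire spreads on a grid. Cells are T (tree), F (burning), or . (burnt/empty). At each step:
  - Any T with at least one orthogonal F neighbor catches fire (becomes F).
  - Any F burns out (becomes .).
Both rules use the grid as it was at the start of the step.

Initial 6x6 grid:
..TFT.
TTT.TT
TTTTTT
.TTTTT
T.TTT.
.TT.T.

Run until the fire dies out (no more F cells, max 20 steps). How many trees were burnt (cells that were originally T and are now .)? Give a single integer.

Answer: 24

Derivation:
Step 1: +2 fires, +1 burnt (F count now 2)
Step 2: +2 fires, +2 burnt (F count now 2)
Step 3: +4 fires, +2 burnt (F count now 4)
Step 4: +6 fires, +4 burnt (F count now 6)
Step 5: +6 fires, +6 burnt (F count now 6)
Step 6: +3 fires, +6 burnt (F count now 3)
Step 7: +1 fires, +3 burnt (F count now 1)
Step 8: +0 fires, +1 burnt (F count now 0)
Fire out after step 8
Initially T: 25, now '.': 35
Total burnt (originally-T cells now '.'): 24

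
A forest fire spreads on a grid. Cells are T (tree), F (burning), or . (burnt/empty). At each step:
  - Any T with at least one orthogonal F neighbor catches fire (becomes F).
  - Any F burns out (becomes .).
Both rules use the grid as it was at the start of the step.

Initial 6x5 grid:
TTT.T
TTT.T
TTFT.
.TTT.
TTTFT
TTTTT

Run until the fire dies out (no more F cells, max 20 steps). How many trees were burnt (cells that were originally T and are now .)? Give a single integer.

Step 1: +8 fires, +2 burnt (F count now 8)
Step 2: +7 fires, +8 burnt (F count now 7)
Step 3: +4 fires, +7 burnt (F count now 4)
Step 4: +2 fires, +4 burnt (F count now 2)
Step 5: +0 fires, +2 burnt (F count now 0)
Fire out after step 5
Initially T: 23, now '.': 28
Total burnt (originally-T cells now '.'): 21

Answer: 21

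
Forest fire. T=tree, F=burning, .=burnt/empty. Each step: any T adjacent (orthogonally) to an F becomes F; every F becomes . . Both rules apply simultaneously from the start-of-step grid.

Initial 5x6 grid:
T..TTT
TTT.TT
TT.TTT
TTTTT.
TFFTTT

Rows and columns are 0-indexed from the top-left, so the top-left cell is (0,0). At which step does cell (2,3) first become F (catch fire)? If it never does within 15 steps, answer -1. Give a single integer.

Step 1: cell (2,3)='T' (+4 fires, +2 burnt)
Step 2: cell (2,3)='T' (+4 fires, +4 burnt)
Step 3: cell (2,3)='F' (+5 fires, +4 burnt)
  -> target ignites at step 3
Step 4: cell (2,3)='.' (+3 fires, +5 burnt)
Step 5: cell (2,3)='.' (+3 fires, +3 burnt)
Step 6: cell (2,3)='.' (+2 fires, +3 burnt)
Step 7: cell (2,3)='.' (+2 fires, +2 burnt)
Step 8: cell (2,3)='.' (+0 fires, +2 burnt)
  fire out at step 8

3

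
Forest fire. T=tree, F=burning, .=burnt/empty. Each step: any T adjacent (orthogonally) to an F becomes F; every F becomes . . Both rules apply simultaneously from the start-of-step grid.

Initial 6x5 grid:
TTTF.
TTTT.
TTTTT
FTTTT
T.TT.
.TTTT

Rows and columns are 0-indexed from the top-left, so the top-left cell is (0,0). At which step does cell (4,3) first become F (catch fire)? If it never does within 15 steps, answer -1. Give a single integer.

Step 1: cell (4,3)='T' (+5 fires, +2 burnt)
Step 2: cell (4,3)='T' (+6 fires, +5 burnt)
Step 3: cell (4,3)='T' (+6 fires, +6 burnt)
Step 4: cell (4,3)='F' (+3 fires, +6 burnt)
  -> target ignites at step 4
Step 5: cell (4,3)='.' (+2 fires, +3 burnt)
Step 6: cell (4,3)='.' (+1 fires, +2 burnt)
Step 7: cell (4,3)='.' (+0 fires, +1 burnt)
  fire out at step 7

4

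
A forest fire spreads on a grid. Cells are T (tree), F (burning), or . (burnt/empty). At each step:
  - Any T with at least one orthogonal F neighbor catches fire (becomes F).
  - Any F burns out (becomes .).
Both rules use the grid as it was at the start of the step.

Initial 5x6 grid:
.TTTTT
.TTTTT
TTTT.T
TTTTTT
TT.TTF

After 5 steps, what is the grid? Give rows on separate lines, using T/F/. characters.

Step 1: 2 trees catch fire, 1 burn out
  .TTTTT
  .TTTTT
  TTTT.T
  TTTTTF
  TT.TF.
Step 2: 3 trees catch fire, 2 burn out
  .TTTTT
  .TTTTT
  TTTT.F
  TTTTF.
  TT.F..
Step 3: 2 trees catch fire, 3 burn out
  .TTTTT
  .TTTTF
  TTTT..
  TTTF..
  TT....
Step 4: 4 trees catch fire, 2 burn out
  .TTTTF
  .TTTF.
  TTTF..
  TTF...
  TT....
Step 5: 4 trees catch fire, 4 burn out
  .TTTF.
  .TTF..
  TTF...
  TF....
  TT....

.TTTF.
.TTF..
TTF...
TF....
TT....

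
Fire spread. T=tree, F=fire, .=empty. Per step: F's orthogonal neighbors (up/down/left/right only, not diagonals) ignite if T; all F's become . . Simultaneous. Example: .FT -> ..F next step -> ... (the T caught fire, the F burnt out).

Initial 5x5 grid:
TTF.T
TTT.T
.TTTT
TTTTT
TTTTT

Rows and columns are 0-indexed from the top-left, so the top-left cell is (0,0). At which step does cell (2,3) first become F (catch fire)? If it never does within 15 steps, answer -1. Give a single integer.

Step 1: cell (2,3)='T' (+2 fires, +1 burnt)
Step 2: cell (2,3)='T' (+3 fires, +2 burnt)
Step 3: cell (2,3)='F' (+4 fires, +3 burnt)
  -> target ignites at step 3
Step 4: cell (2,3)='.' (+4 fires, +4 burnt)
Step 5: cell (2,3)='.' (+5 fires, +4 burnt)
Step 6: cell (2,3)='.' (+3 fires, +5 burnt)
Step 7: cell (2,3)='.' (+0 fires, +3 burnt)
  fire out at step 7

3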